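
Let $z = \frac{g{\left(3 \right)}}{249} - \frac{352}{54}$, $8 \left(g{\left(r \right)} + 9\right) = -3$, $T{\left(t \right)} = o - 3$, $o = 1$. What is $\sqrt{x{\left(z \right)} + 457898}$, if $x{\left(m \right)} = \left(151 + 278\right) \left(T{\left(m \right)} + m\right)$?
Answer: $\frac{\sqrt{450600851858}}{996} \approx 673.96$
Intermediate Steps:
$T{\left(t \right)} = -2$ ($T{\left(t \right)} = 1 - 3 = -2$)
$g{\left(r \right)} = - \frac{75}{8}$ ($g{\left(r \right)} = -9 + \frac{1}{8} \left(-3\right) = -9 - \frac{3}{8} = - \frac{75}{8}$)
$z = - \frac{117539}{17928}$ ($z = - \frac{75}{8 \cdot 249} - \frac{352}{54} = \left(- \frac{75}{8}\right) \frac{1}{249} - \frac{176}{27} = - \frac{25}{664} - \frac{176}{27} = - \frac{117539}{17928} \approx -6.5562$)
$x{\left(m \right)} = -858 + 429 m$ ($x{\left(m \right)} = \left(151 + 278\right) \left(-2 + m\right) = 429 \left(-2 + m\right) = -858 + 429 m$)
$\sqrt{x{\left(z \right)} + 457898} = \sqrt{\left(-858 + 429 \left(- \frac{117539}{17928}\right)\right) + 457898} = \sqrt{\left(-858 - \frac{16808077}{5976}\right) + 457898} = \sqrt{- \frac{21935485}{5976} + 457898} = \sqrt{\frac{2714462963}{5976}} = \frac{\sqrt{450600851858}}{996}$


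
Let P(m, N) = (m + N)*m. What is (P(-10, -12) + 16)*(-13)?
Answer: -3068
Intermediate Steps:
P(m, N) = m*(N + m) (P(m, N) = (N + m)*m = m*(N + m))
(P(-10, -12) + 16)*(-13) = (-10*(-12 - 10) + 16)*(-13) = (-10*(-22) + 16)*(-13) = (220 + 16)*(-13) = 236*(-13) = -3068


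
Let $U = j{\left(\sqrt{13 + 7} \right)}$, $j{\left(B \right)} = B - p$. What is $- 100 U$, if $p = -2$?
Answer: $-200 - 200 \sqrt{5} \approx -647.21$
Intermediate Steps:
$j{\left(B \right)} = 2 + B$ ($j{\left(B \right)} = B - -2 = B + 2 = 2 + B$)
$U = 2 + 2 \sqrt{5}$ ($U = 2 + \sqrt{13 + 7} = 2 + \sqrt{20} = 2 + 2 \sqrt{5} \approx 6.4721$)
$- 100 U = - 100 \left(2 + 2 \sqrt{5}\right) = -200 - 200 \sqrt{5}$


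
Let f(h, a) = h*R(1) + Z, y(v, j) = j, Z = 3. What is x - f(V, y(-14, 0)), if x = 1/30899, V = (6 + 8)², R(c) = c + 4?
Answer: -30373716/30899 ≈ -983.00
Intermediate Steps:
R(c) = 4 + c
V = 196 (V = 14² = 196)
x = 1/30899 ≈ 3.2364e-5
f(h, a) = 3 + 5*h (f(h, a) = h*(4 + 1) + 3 = h*5 + 3 = 5*h + 3 = 3 + 5*h)
x - f(V, y(-14, 0)) = 1/30899 - (3 + 5*196) = 1/30899 - (3 + 980) = 1/30899 - 1*983 = 1/30899 - 983 = -30373716/30899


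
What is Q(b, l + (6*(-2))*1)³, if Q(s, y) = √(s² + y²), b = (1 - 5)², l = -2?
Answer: 904*√113 ≈ 9609.7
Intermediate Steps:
b = 16 (b = (-4)² = 16)
Q(b, l + (6*(-2))*1)³ = (√(16² + (-2 + (6*(-2))*1)²))³ = (√(256 + (-2 - 12*1)²))³ = (√(256 + (-2 - 12)²))³ = (√(256 + (-14)²))³ = (√(256 + 196))³ = (√452)³ = (2*√113)³ = 904*√113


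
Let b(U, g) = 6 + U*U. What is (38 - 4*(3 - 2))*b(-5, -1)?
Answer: 1054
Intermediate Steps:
b(U, g) = 6 + U²
(38 - 4*(3 - 2))*b(-5, -1) = (38 - 4*(3 - 2))*(6 + (-5)²) = (38 - 4*1)*(6 + 25) = (38 - 4)*31 = 34*31 = 1054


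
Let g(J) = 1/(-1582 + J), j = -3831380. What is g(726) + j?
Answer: -3279661281/856 ≈ -3.8314e+6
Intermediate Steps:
g(726) + j = 1/(-1582 + 726) - 3831380 = 1/(-856) - 3831380 = -1/856 - 3831380 = -3279661281/856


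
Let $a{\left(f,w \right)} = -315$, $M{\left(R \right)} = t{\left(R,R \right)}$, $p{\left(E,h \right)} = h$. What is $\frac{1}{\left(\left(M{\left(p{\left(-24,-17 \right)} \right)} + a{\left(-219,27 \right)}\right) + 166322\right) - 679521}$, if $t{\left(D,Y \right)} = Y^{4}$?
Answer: $- \frac{1}{429993} \approx -2.3256 \cdot 10^{-6}$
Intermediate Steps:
$M{\left(R \right)} = R^{4}$
$\frac{1}{\left(\left(M{\left(p{\left(-24,-17 \right)} \right)} + a{\left(-219,27 \right)}\right) + 166322\right) - 679521} = \frac{1}{\left(\left(\left(-17\right)^{4} - 315\right) + 166322\right) - 679521} = \frac{1}{\left(\left(83521 - 315\right) + 166322\right) - 679521} = \frac{1}{\left(83206 + 166322\right) - 679521} = \frac{1}{249528 - 679521} = \frac{1}{-429993} = - \frac{1}{429993}$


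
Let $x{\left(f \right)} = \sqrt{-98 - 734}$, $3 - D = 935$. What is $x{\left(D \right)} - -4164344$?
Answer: $4164344 + 8 i \sqrt{13} \approx 4.1643 \cdot 10^{6} + 28.844 i$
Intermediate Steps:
$D = -932$ ($D = 3 - 935 = -932$)
$x{\left(f \right)} = 8 i \sqrt{13}$ ($x{\left(f \right)} = \sqrt{-832} = 8 i \sqrt{13}$)
$x{\left(D \right)} - -4164344 = 8 i \sqrt{13} - -4164344 = 8 i \sqrt{13} + 4164344 = 4164344 + 8 i \sqrt{13}$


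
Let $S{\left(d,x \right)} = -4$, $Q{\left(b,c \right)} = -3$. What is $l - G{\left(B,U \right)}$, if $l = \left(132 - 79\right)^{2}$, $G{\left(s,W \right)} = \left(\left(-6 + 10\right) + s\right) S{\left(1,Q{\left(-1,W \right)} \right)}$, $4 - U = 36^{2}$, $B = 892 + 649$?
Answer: $8989$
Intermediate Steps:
$B = 1541$
$U = -1292$ ($U = 4 - 36^{2} = 4 - 1296 = -1292$)
$G{\left(s,W \right)} = -16 - 4 s$ ($G{\left(s,W \right)} = \left(\left(-6 + 10\right) + s\right) \left(-4\right) = \left(4 + s\right) \left(-4\right) = -16 - 4 s$)
$l = 2809$ ($l = 53^{2} = 2809$)
$l - G{\left(B,U \right)} = 2809 - \left(-16 - 6164\right) = 2809 - -6180 = 2809 + 6180 = 8989$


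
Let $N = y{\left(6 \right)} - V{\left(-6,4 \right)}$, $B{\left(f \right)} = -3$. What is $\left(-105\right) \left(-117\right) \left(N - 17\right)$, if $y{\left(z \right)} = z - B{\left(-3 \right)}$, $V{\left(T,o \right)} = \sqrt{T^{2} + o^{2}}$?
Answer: $-98280 - 24570 \sqrt{13} \approx -1.8687 \cdot 10^{5}$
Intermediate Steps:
$y{\left(z \right)} = 3 + z$ ($y{\left(z \right)} = z - -3 = z + 3 = 3 + z$)
$N = 9 - 2 \sqrt{13}$ ($N = \left(3 + 6\right) - \sqrt{\left(-6\right)^{2} + 4^{2}} = 9 - \sqrt{36 + 16} = 9 - \sqrt{52} = 9 - 2 \sqrt{13} \approx 1.7889$)
$\left(-105\right) \left(-117\right) \left(N - 17\right) = \left(-105\right) \left(-117\right) \left(\left(9 - 2 \sqrt{13}\right) - 17\right) = 12285 \left(\left(9 - 2 \sqrt{13}\right) - 17\right) = 12285 \left(-8 - 2 \sqrt{13}\right) = -98280 - 24570 \sqrt{13}$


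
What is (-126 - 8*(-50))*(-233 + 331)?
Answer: 26852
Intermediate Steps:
(-126 - 8*(-50))*(-233 + 331) = (-126 + 400)*98 = 274*98 = 26852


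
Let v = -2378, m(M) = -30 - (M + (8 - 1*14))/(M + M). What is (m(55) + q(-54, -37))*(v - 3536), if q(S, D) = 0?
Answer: 9902993/55 ≈ 1.8005e+5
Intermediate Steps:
m(M) = -30 - (-6 + M)/(2*M) (m(M) = -30 - (M + (8 - 14))/(2*M) = -30 - (M - 6)*1/(2*M) = -30 - (-6 + M)*1/(2*M) = -30 - (-6 + M)/(2*M))
(m(55) + q(-54, -37))*(v - 3536) = ((-61/2 + 3/55) + 0)*(-2378 - 3536) = ((-61/2 + 3*(1/55)) + 0)*(-5914) = ((-61/2 + 3/55) + 0)*(-5914) = (-3349/110 + 0)*(-5914) = -3349/110*(-5914) = 9902993/55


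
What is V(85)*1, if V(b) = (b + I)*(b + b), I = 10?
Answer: 16150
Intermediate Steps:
V(b) = 2*b*(10 + b) (V(b) = (b + 10)*(b + b) = (10 + b)*(2*b) = 2*b*(10 + b))
V(85)*1 = (2*85*(10 + 85))*1 = (2*85*95)*1 = 16150*1 = 16150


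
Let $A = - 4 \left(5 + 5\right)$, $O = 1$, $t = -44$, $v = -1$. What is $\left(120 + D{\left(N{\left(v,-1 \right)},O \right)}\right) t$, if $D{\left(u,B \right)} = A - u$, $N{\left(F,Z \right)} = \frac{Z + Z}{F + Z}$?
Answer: $-3476$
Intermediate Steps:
$N{\left(F,Z \right)} = \frac{2 Z}{F + Z}$
$A = -40$ ($A = \left(-4\right) 10 = -40$)
$D{\left(u,B \right)} = -40 - u$
$\left(120 + D{\left(N{\left(v,-1 \right)},O \right)}\right) t = \left(120 - \left(40 + 2 \left(-1\right) \frac{1}{-1 - 1}\right)\right) \left(-44\right) = \left(120 - \left(40 + 2 \left(-1\right) \frac{1}{-2}\right)\right) \left(-44\right) = \left(120 - \left(40 + 2 \left(-1\right) \left(- \frac{1}{2}\right)\right)\right) \left(-44\right) = \left(120 - 41\right) \left(-44\right) = 79 \left(-44\right) = -3476$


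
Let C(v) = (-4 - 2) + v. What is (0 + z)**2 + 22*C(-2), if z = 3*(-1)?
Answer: -167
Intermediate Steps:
z = -3
C(v) = -6 + v
(0 + z)**2 + 22*C(-2) = (0 - 3)**2 + 22*(-6 - 2) = (-3)**2 + 22*(-8) = 9 - 176 = -167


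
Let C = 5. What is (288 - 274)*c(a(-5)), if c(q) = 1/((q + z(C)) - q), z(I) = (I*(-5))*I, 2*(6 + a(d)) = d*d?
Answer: -14/125 ≈ -0.11200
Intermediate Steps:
a(d) = -6 + d²/2 (a(d) = -6 + (d*d)/2 = -6 + d²/2)
z(I) = -5*I² (z(I) = (-5*I)*I = -5*I²)
c(q) = -1/125 (c(q) = 1/((q - 5*5²) - q) = 1/((q - 5*25) - q) = 1/((q - 125) - q) = 1/((-125 + q) - q) = 1/(-125) = -1/125)
(288 - 274)*c(a(-5)) = (288 - 274)*(-1/125) = 14*(-1/125) = -14/125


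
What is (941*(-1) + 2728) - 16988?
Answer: -15201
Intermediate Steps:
(941*(-1) + 2728) - 16988 = (-941 + 2728) - 16988 = 1787 - 16988 = -15201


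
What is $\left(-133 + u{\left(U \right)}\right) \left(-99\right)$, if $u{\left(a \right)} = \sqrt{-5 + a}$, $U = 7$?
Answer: $13167 - 99 \sqrt{2} \approx 13027.0$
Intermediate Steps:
$\left(-133 + u{\left(U \right)}\right) \left(-99\right) = \left(-133 + \sqrt{-5 + 7}\right) \left(-99\right) = \left(-133 + \sqrt{2}\right) \left(-99\right) = 13167 - 99 \sqrt{2}$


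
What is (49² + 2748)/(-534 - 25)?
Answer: -5149/559 ≈ -9.2111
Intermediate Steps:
(49² + 2748)/(-534 - 25) = (2401 + 2748)/(-559) = 5149*(-1/559) = -5149/559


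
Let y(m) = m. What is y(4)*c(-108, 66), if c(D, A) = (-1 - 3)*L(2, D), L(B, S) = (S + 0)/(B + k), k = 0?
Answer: 864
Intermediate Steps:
L(B, S) = S/B (L(B, S) = (S + 0)/(B + 0) = S/B)
c(D, A) = -2*D (c(D, A) = (-1 - 3)*(D/2) = -4*D/2 = -2*D)
y(4)*c(-108, 66) = 4*(-2*(-108)) = 4*216 = 864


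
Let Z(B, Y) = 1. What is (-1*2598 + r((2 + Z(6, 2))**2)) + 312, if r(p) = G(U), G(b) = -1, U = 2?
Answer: -2287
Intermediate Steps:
r(p) = -1
(-1*2598 + r((2 + Z(6, 2))**2)) + 312 = (-1*2598 - 1) + 312 = (-2598 - 1) + 312 = -2599 + 312 = -2287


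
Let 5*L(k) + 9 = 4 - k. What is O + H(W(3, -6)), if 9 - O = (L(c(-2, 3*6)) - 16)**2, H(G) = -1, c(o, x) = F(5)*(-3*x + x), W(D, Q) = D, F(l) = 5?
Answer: -353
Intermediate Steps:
c(o, x) = -10*x (c(o, x) = 5*(-3*x + x) = 5*(-2*x) = -10*x)
L(k) = -1 - k/5 (L(k) = -9/5 + (4 - k)/5 = -9/5 + (4/5 - k/5) = -1 - k/5)
O = -352 (O = 9 - ((-1 - (-2)*3*6) - 16)**2 = 9 - ((-1 - (-2)*18) - 16)**2 = 9 - ((-1 - 1/5*(-180)) - 16)**2 = 9 - ((-1 + 36) - 16)**2 = 9 - (35 - 16)**2 = 9 - 1*19**2 = 9 - 1*361 = 9 - 361 = -352)
O + H(W(3, -6)) = -352 - 1 = -353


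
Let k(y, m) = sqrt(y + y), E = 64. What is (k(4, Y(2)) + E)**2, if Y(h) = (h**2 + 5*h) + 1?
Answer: 4104 + 256*sqrt(2) ≈ 4466.0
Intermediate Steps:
Y(h) = 1 + h**2 + 5*h
k(y, m) = sqrt(2)*sqrt(y) (k(y, m) = sqrt(2*y) = sqrt(2)*sqrt(y))
(k(4, Y(2)) + E)**2 = (sqrt(2)*sqrt(4) + 64)**2 = (sqrt(2)*2 + 64)**2 = (2*sqrt(2) + 64)**2 = (64 + 2*sqrt(2))**2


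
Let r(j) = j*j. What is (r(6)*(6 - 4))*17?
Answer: 1224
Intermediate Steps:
r(j) = j**2
(r(6)*(6 - 4))*17 = (6**2*(6 - 4))*17 = (36*2)*17 = 72*17 = 1224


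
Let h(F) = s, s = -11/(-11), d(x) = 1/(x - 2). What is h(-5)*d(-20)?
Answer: -1/22 ≈ -0.045455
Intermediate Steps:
d(x) = 1/(-2 + x)
s = 1 (s = -11*(-1/11) = 1)
h(F) = 1
h(-5)*d(-20) = 1/(-2 - 20) = 1/(-22) = 1*(-1/22) = -1/22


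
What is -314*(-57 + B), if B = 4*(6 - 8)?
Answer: 20410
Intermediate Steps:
B = -8 (B = 4*(-2) = -8)
-314*(-57 + B) = -314*(-57 - 8) = -314*(-65) = 20410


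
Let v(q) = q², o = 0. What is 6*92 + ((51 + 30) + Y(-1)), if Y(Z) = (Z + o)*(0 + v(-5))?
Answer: 608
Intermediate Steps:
Y(Z) = 25*Z (Y(Z) = (Z + 0)*(0 + (-5)²) = Z*(0 + 25) = Z*25 = 25*Z)
6*92 + ((51 + 30) + Y(-1)) = 6*92 + ((51 + 30) + 25*(-1)) = 552 + (81 - 25) = 552 + 56 = 608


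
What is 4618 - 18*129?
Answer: 2296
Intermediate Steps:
4618 - 18*129 = 4618 - 1*2322 = 4618 - 2322 = 2296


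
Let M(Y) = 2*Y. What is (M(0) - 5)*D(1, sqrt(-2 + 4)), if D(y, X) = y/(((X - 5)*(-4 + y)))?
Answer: -25/69 - 5*sqrt(2)/69 ≈ -0.46480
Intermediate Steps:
D(y, X) = y/((-5 + X)*(-4 + y)) (D(y, X) = y/(((-5 + X)*(-4 + y))) = y*(1/((-5 + X)*(-4 + y))) = y/((-5 + X)*(-4 + y)))
(M(0) - 5)*D(1, sqrt(-2 + 4)) = (2*0 - 5)*(1/(20 - 5*1 - 4*sqrt(-2 + 4) + sqrt(-2 + 4)*1)) = (0 - 5)*(1/(20 - 5 - 4*sqrt(2) + sqrt(2)*1)) = -5/(20 - 5 - 4*sqrt(2) + sqrt(2)) = -5/(15 - 3*sqrt(2))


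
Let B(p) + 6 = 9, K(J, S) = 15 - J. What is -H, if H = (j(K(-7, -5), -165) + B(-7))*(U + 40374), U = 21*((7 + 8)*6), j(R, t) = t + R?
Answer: 5916960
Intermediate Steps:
B(p) = 3 (B(p) = -6 + 9 = 3)
j(R, t) = R + t
U = 1890 (U = 21*(15*6) = 21*90 = 1890)
H = -5916960 (H = (((15 - 1*(-7)) - 165) + 3)*(1890 + 40374) = (((15 + 7) - 165) + 3)*42264 = ((22 - 165) + 3)*42264 = (-143 + 3)*42264 = -140*42264 = -5916960)
-H = -1*(-5916960) = 5916960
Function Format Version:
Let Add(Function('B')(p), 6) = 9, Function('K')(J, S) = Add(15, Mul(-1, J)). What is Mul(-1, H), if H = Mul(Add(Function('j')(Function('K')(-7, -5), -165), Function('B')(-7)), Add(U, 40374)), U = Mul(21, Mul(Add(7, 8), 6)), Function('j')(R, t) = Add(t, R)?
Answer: 5916960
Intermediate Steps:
Function('B')(p) = 3 (Function('B')(p) = Add(-6, 9) = 3)
Function('j')(R, t) = Add(R, t)
U = 1890 (U = Mul(21, Mul(15, 6)) = Mul(21, 90) = 1890)
H = -5916960 (H = Mul(Add(Add(Add(15, Mul(-1, -7)), -165), 3), Add(1890, 40374)) = Mul(Add(Add(Add(15, 7), -165), 3), 42264) = Mul(Add(Add(22, -165), 3), 42264) = Mul(Add(-143, 3), 42264) = Mul(-140, 42264) = -5916960)
Mul(-1, H) = Mul(-1, -5916960) = 5916960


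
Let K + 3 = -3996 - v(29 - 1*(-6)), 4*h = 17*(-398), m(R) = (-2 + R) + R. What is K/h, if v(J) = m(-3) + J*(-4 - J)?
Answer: 5252/3383 ≈ 1.5525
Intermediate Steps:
m(R) = -2 + 2*R
h = -3383/2 (h = (17*(-398))/4 = (¼)*(-6766) = -3383/2 ≈ -1691.5)
v(J) = -8 + J*(-4 - J) (v(J) = (-2 + 2*(-3)) + J*(-4 - J) = (-2 - 6) + J*(-4 - J) = -8 + J*(-4 - J))
K = -2626 (K = -3 + (-3996 - (-8 - (29 - 1*(-6))² - 4*(29 - 1*(-6)))) = -3 + (-3996 - (-8 - (29 + 6)² - 4*(29 + 6))) = -3 + (-3996 - (-8 - 1*35² - 4*35)) = -3 + (-3996 - (-8 - 1*1225 - 140)) = -3 + (-3996 - (-8 - 1225 - 140)) = -3 + (-3996 - 1*(-1373)) = -3 + (-3996 + 1373) = -3 - 2623 = -2626)
K/h = -2626/(-3383/2) = -2626*(-2/3383) = 5252/3383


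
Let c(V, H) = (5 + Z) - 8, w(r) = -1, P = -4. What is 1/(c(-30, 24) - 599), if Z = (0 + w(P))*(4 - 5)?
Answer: -1/601 ≈ -0.0016639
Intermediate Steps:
Z = 1 (Z = (0 - 1)*(4 - 5) = -1*(-1) = 1)
c(V, H) = -2 (c(V, H) = (5 + 1) - 8 = 6 - 8 = -2)
1/(c(-30, 24) - 599) = 1/(-2 - 599) = 1/(-601) = -1/601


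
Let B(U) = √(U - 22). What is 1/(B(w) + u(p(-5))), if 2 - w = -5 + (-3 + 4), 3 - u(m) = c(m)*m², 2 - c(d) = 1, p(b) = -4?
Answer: -13/185 - 4*I/185 ≈ -0.07027 - 0.021622*I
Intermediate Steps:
c(d) = 1 (c(d) = 2 - 1*1 = 2 - 1 = 1)
u(m) = 3 - m²
w = 6 (w = 2 - (-5 + (-3 + 4)) = 2 - (-5 + 1) = 2 - 1*(-4) = 2 + 4 = 6)
B(U) = √(-22 + U)
1/(B(w) + u(p(-5))) = 1/(√(-22 + 6) + (3 - 1*(-4)²)) = 1/(√(-16) + (3 - 1*16)) = 1/(4*I + (3 - 16)) = 1/(4*I - 13) = 1/(-13 + 4*I) = (-13 - 4*I)/185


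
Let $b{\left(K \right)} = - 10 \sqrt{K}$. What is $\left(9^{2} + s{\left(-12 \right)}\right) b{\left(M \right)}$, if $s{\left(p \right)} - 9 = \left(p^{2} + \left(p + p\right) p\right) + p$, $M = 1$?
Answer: $-5100$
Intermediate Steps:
$s{\left(p \right)} = 9 + p + 3 p^{2}$ ($s{\left(p \right)} = 9 + \left(\left(p^{2} + \left(p + p\right) p\right) + p\right) = 9 + \left(\left(p^{2} + 2 p p\right) + p\right) = 9 + \left(\left(p^{2} + 2 p^{2}\right) + p\right) = 9 + \left(3 p^{2} + p\right) = 9 + \left(p + 3 p^{2}\right) = 9 + p + 3 p^{2}$)
$\left(9^{2} + s{\left(-12 \right)}\right) b{\left(M \right)} = \left(9^{2} + \left(9 - 12 + 3 \left(-12\right)^{2}\right)\right) \left(- 10 \sqrt{1}\right) = \left(81 + \left(9 - 12 + 3 \cdot 144\right)\right) \left(\left(-10\right) 1\right) = \left(81 + \left(9 - 12 + 432\right)\right) \left(-10\right) = \left(81 + 429\right) \left(-10\right) = 510 \left(-10\right) = -5100$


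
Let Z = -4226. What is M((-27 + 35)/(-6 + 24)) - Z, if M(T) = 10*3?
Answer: 4256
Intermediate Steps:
M(T) = 30
M((-27 + 35)/(-6 + 24)) - Z = 30 - 1*(-4226) = 30 + 4226 = 4256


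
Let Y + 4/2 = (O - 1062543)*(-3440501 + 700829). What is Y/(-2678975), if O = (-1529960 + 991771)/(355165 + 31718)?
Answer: -25027230146300498/23032219665 ≈ -1.0866e+6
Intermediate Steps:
O = -538189/386883 ≈ -1.3911
Y = 125136150731502490/42987 (Y = -2 + (-538189/386883 - 1062543)*(-3440501 + 700829) = -2 - 411080361658/386883*(-2739672) = -2 + 125136150731588464/42987 = 125136150731502490/42987 ≈ 2.9110e+12)
Y/(-2678975) = (125136150731502490/42987)/(-2678975) = (125136150731502490/42987)*(-1/2678975) = -25027230146300498/23032219665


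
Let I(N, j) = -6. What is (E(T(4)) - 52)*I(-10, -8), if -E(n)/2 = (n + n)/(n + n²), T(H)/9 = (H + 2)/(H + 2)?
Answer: 1572/5 ≈ 314.40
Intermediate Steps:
T(H) = 9 (T(H) = 9*((H + 2)/(H + 2)) = 9*((2 + H)/(2 + H)) = 9*1 = 9)
E(n) = -4*n/(n + n²) (E(n) = -2*(n + n)/(n + n²) = -2*2*n/(n + n²) = -4*n/(n + n²))
(E(T(4)) - 52)*I(-10, -8) = (-4/(1 + 9) - 52)*(-6) = (-4/10 - 52)*(-6) = (-4*⅒ - 52)*(-6) = (-⅖ - 52)*(-6) = -262/5*(-6) = 1572/5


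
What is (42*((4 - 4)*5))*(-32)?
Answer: 0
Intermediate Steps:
(42*((4 - 4)*5))*(-32) = (42*(0*5))*(-32) = (42*0)*(-32) = 0*(-32) = 0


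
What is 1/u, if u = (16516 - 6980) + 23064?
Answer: 1/32600 ≈ 3.0675e-5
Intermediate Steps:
u = 32600 (u = 9536 + 23064 = 32600)
1/u = 1/32600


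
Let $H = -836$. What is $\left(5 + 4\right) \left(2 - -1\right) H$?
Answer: $-22572$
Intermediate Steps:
$\left(5 + 4\right) \left(2 - -1\right) H = \left(5 + 4\right) \left(2 - -1\right) \left(-836\right) = 9 \left(2 + \left(-4 + 5\right)\right) \left(-836\right) = 9 \left(2 + 1\right) \left(-836\right) = 9 \cdot 3 \left(-836\right) = 27 \left(-836\right) = -22572$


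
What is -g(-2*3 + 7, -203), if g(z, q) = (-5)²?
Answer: -25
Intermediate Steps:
g(z, q) = 25
-g(-2*3 + 7, -203) = -1*25 = -25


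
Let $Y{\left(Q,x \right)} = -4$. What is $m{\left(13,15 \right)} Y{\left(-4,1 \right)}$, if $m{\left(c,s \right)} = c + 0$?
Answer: $-52$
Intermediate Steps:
$m{\left(c,s \right)} = c$
$m{\left(13,15 \right)} Y{\left(-4,1 \right)} = 13 \left(-4\right) = -52$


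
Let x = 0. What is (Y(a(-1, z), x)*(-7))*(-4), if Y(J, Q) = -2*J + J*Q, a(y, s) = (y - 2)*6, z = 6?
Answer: 1008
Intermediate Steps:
a(y, s) = -12 + 6*y (a(y, s) = (-2 + y)*6 = -12 + 6*y)
(Y(a(-1, z), x)*(-7))*(-4) = (((-12 + 6*(-1))*(-2 + 0))*(-7))*(-4) = (((-12 - 6)*(-2))*(-7))*(-4) = (-18*(-2)*(-7))*(-4) = (36*(-7))*(-4) = -252*(-4) = 1008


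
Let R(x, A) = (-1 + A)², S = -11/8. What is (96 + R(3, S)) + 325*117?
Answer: 2440105/64 ≈ 38127.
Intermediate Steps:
S = -11/8 (S = -11*⅛ = -11/8 ≈ -1.3750)
(96 + R(3, S)) + 325*117 = (96 + (-1 - 11/8)²) + 325*117 = (96 + (-19/8)²) + 38025 = (96 + 361/64) + 38025 = 6505/64 + 38025 = 2440105/64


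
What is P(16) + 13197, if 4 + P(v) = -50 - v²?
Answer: 12887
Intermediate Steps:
P(v) = -54 - v² (P(v) = -4 + (-50 - v²) = -54 - v²)
P(16) + 13197 = (-54 - 1*16²) + 13197 = (-54 - 1*256) + 13197 = (-54 - 256) + 13197 = -310 + 13197 = 12887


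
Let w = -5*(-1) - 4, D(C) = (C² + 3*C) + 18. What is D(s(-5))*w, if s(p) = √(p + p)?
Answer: 8 + 3*I*√10 ≈ 8.0 + 9.4868*I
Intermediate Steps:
s(p) = √2*√p (s(p) = √(2*p) = √2*√p)
D(C) = 18 + C² + 3*C
w = 1 (w = 5 - 4 = 1)
D(s(-5))*w = (18 + (√2*√(-5))² + 3*(√2*√(-5)))*1 = (18 + (√2*(I*√5))² + 3*(√2*(I*√5)))*1 = (18 + (I*√10)² + 3*(I*√10))*1 = (18 - 10 + 3*I*√10)*1 = (8 + 3*I*√10)*1 = 8 + 3*I*√10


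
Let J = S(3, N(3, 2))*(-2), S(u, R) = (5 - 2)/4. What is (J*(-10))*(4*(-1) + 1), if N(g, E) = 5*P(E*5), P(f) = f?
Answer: -45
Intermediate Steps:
N(g, E) = 25*E (N(g, E) = 5*(E*5) = 5*(5*E) = 25*E)
S(u, R) = 3/4 (S(u, R) = 3*(1/4) = 3/4)
J = -3/2 (J = (3/4)*(-2) = -3/2 ≈ -1.5000)
(J*(-10))*(4*(-1) + 1) = (-3/2*(-10))*(4*(-1) + 1) = 15*(-4 + 1) = 15*(-3) = -45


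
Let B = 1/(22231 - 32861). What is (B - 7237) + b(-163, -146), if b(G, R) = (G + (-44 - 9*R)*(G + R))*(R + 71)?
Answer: 312917839939/10630 ≈ 2.9437e+7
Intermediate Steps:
b(G, R) = (71 + R)*(G + (-44 - 9*R)*(G + R)) (b(G, R) = (G + (-44 - 9*R)*(G + R))*(71 + R) = (71 + R)*(G + (-44 - 9*R)*(G + R)))
B = -1/10630 (B = 1/(-10630) = -1/10630 ≈ -9.4073e-5)
(B - 7237) + b(-163, -146) = (-1/10630 - 7237) + (-3124*(-146) - 3053*(-163) - 683*(-146)² - 9*(-146)³ - 682*(-163)*(-146) - 9*(-163)*(-146)²) = -76929311/10630 + (456104 + 497639 - 683*21316 - 9*(-3112136) - 16230236 - 9*(-163)*21316) = -76929311/10630 + (456104 + 497639 - 14558828 + 28009224 - 16230236 + 31270572) = -76929311/10630 + 29444475 = 312917839939/10630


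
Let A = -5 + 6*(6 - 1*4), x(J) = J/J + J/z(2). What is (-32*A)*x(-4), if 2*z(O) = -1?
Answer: -2016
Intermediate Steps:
z(O) = -1/2 (z(O) = (1/2)*(-1) = -1/2)
x(J) = 1 - 2*J (x(J) = J/J + J/(-1/2) = 1 + J*(-2) = 1 - 2*J)
A = 7 (A = -5 + 6*(6 - 4) = -5 + 6*2 = -5 + 12 = 7)
(-32*A)*x(-4) = (-32*7)*(1 - 2*(-4)) = -224*(1 + 8) = -224*9 = -2016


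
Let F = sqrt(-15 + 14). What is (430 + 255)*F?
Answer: 685*I ≈ 685.0*I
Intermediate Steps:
F = I (F = sqrt(-1) = I ≈ 1.0*I)
(430 + 255)*F = (430 + 255)*I = 685*I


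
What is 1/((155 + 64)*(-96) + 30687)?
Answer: 1/9663 ≈ 0.00010349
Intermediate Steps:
1/((155 + 64)*(-96) + 30687) = 1/(219*(-96) + 30687) = 1/(-21024 + 30687) = 1/9663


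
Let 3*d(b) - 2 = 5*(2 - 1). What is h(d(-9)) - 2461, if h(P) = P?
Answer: -7376/3 ≈ -2458.7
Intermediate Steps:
d(b) = 7/3 (d(b) = ⅔ + (5*(2 - 1))/3 = ⅔ + (5*1)/3 = ⅔ + (⅓)*5 = ⅔ + 5/3 = 7/3)
h(d(-9)) - 2461 = 7/3 - 2461 = -7376/3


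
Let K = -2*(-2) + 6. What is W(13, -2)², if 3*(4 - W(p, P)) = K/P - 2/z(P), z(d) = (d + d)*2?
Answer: 4489/144 ≈ 31.174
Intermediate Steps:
K = 10 (K = 4 + 6 = 10)
z(d) = 4*d (z(d) = (2*d)*2 = 4*d)
W(p, P) = 4 - 19/(6*P) (W(p, P) = 4 - (10/P - 2*1/(4*P))/3 = 4 - (10/P - 1/(2*P))/3 = 4 - 19/(6*P))
W(13, -2)² = (4 - 19/6/(-2))² = (4 - 19/6*(-½))² = (4 + 19/12)² = (67/12)² = 4489/144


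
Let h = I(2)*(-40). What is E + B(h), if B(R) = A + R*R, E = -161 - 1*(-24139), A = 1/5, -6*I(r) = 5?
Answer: 1129019/45 ≈ 25089.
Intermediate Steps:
I(r) = -5/6 (I(r) = -1/6*5 = -5/6)
A = 1/5 (A = 1*(1/5) = 1/5 ≈ 0.20000)
h = 100/3 (h = -5/6*(-40) = 100/3 ≈ 33.333)
E = 23978 (E = -161 + 24139 = 23978)
B(R) = 1/5 + R**2 (B(R) = 1/5 + R*R = 1/5 + R**2)
E + B(h) = 23978 + (1/5 + (100/3)**2) = 23978 + (1/5 + 10000/9) = 23978 + 50009/45 = 1129019/45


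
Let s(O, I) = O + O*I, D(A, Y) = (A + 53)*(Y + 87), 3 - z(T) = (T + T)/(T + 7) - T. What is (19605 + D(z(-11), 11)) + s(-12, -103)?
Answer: 24700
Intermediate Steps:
z(T) = 3 + T - 2*T/(7 + T) (z(T) = 3 - ((T + T)/(T + 7) - T) = 3 - ((2*T)/(7 + T) - T) = 3 - (2*T/(7 + T) - T) = 3 - (-T + 2*T/(7 + T)) = 3 + (T - 2*T/(7 + T)) = 3 + T - 2*T/(7 + T))
D(A, Y) = (53 + A)*(87 + Y)
s(O, I) = O + I*O
(19605 + D(z(-11), 11)) + s(-12, -103) = (19605 + (4611 + 53*11 + 87*((21 + (-11)² + 8*(-11))/(7 - 11)) + ((21 + (-11)² + 8*(-11))/(7 - 11))*11)) - 12*(1 - 103) = (19605 + (4611 + 583 + 87*((21 + 121 - 88)/(-4)) + ((21 + 121 - 88)/(-4))*11)) - 12*(-102) = (19605 + (4611 + 583 + 87*(-¼*54) - ¼*54*11)) + 1224 = (19605 + (4611 + 583 + 87*(-27/2) - 27/2*11)) + 1224 = (19605 + (4611 + 583 - 2349/2 - 297/2)) + 1224 = (19605 + 3871) + 1224 = 23476 + 1224 = 24700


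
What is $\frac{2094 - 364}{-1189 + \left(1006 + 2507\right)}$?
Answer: $\frac{865}{1162} \approx 0.74441$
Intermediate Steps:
$\frac{2094 - 364}{-1189 + \left(1006 + 2507\right)} = \frac{1730}{-1189 + 3513} = \frac{1730}{2324} = 1730 \cdot \frac{1}{2324} = \frac{865}{1162}$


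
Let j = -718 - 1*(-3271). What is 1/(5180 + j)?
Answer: 1/7733 ≈ 0.00012932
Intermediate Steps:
j = 2553 (j = -718 + 3271 = 2553)
1/(5180 + j) = 1/(5180 + 2553) = 1/7733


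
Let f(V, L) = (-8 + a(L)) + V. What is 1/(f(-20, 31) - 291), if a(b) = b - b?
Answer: -1/319 ≈ -0.0031348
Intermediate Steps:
a(b) = 0
f(V, L) = -8 + V (f(V, L) = (-8 + 0) + V = -8 + V)
1/(f(-20, 31) - 291) = 1/((-8 - 20) - 291) = 1/(-28 - 291) = 1/(-319) = -1/319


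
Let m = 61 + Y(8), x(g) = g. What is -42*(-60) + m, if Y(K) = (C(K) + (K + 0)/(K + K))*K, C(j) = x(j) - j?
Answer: 2585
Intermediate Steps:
C(j) = 0 (C(j) = j - j = 0)
Y(K) = K/2 (Y(K) = (0 + (K + 0)/(K + K))*K = (0 + K/((2*K)))*K = (0 + K*(1/(2*K)))*K = (0 + 1/2)*K = K/2)
m = 65 (m = 61 + (1/2)*8 = 61 + 4 = 65)
-42*(-60) + m = -42*(-60) + 65 = 2520 + 65 = 2585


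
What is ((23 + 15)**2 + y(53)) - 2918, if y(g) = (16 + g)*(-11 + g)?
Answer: 1424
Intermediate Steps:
y(g) = (-11 + g)*(16 + g)
((23 + 15)**2 + y(53)) - 2918 = ((23 + 15)**2 + (-176 + 53**2 + 5*53)) - 2918 = (38**2 + (-176 + 2809 + 265)) - 2918 = (1444 + 2898) - 2918 = 4342 - 2918 = 1424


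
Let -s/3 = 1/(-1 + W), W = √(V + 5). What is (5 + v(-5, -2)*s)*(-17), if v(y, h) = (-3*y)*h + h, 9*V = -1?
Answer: -17663/35 - 9792*√11/35 ≈ -1432.6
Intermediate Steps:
V = -⅑ (V = (⅑)*(-1) = -⅑ ≈ -0.11111)
W = 2*√11/3 (W = √(-⅑ + 5) = √(44/9) = 2*√11/3 ≈ 2.2111)
v(y, h) = h - 3*h*y (v(y, h) = -3*h*y + h = h - 3*h*y)
s = -3/(-1 + 2*√11/3) ≈ -2.4771
(5 + v(-5, -2)*s)*(-17) = (5 + (-2*(1 - 3*(-5)))*(-27/35 - 18*√11/35))*(-17) = (5 + (-2*(1 + 15))*(-27/35 - 18*√11/35))*(-17) = (5 + (-2*16)*(-27/35 - 18*√11/35))*(-17) = (5 - 32*(-27/35 - 18*√11/35))*(-17) = (5 + (864/35 + 576*√11/35))*(-17) = (1039/35 + 576*√11/35)*(-17) = -17663/35 - 9792*√11/35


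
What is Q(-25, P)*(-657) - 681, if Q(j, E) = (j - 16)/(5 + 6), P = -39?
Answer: 19446/11 ≈ 1767.8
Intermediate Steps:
Q(j, E) = -16/11 + j/11 (Q(j, E) = (-16 + j)/11 = (-16 + j)*(1/11) = -16/11 + j/11)
Q(-25, P)*(-657) - 681 = (-16/11 + (1/11)*(-25))*(-657) - 681 = (-16/11 - 25/11)*(-657) - 681 = -41/11*(-657) - 681 = 26937/11 - 681 = 19446/11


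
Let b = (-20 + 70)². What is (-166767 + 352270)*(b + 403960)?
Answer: 75399549380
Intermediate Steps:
b = 2500 (b = 50² = 2500)
(-166767 + 352270)*(b + 403960) = (-166767 + 352270)*(2500 + 403960) = 185503*406460 = 75399549380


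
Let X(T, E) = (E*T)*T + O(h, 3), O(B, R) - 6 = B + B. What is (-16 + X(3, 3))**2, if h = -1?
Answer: 225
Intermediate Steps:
O(B, R) = 6 + 2*B (O(B, R) = 6 + (B + B) = 6 + 2*B)
X(T, E) = 4 + E*T**2 (X(T, E) = (E*T)*T + (6 + 2*(-1)) = E*T**2 + (6 - 2) = E*T**2 + 4 = 4 + E*T**2)
(-16 + X(3, 3))**2 = (-16 + (4 + 3*3**2))**2 = (-16 + (4 + 3*9))**2 = (-16 + (4 + 27))**2 = (-16 + 31)**2 = 15**2 = 225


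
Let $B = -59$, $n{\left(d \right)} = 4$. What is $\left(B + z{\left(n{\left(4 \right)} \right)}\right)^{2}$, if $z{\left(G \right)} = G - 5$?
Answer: $3600$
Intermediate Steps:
$z{\left(G \right)} = -5 + G$
$\left(B + z{\left(n{\left(4 \right)} \right)}\right)^{2} = \left(-59 + \left(-5 + 4\right)\right)^{2} = \left(-59 - 1\right)^{2} = \left(-60\right)^{2} = 3600$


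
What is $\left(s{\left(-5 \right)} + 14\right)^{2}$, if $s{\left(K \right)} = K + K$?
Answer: $16$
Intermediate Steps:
$s{\left(K \right)} = 2 K$
$\left(s{\left(-5 \right)} + 14\right)^{2} = \left(2 \left(-5\right) + 14\right)^{2} = \left(-10 + 14\right)^{2} = 4^{2} = 16$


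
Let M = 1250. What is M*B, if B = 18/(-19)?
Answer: -22500/19 ≈ -1184.2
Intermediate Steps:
B = -18/19 (B = 18*(-1/19) = -18/19 ≈ -0.94737)
M*B = 1250*(-18/19) = -22500/19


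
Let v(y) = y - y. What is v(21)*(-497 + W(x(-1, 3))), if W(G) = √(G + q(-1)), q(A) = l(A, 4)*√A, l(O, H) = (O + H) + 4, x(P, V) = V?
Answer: 0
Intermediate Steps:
l(O, H) = 4 + H + O (l(O, H) = (H + O) + 4 = 4 + H + O)
q(A) = √A*(8 + A) (q(A) = (4 + 4 + A)*√A = (8 + A)*√A = √A*(8 + A))
v(y) = 0
W(G) = √(G + 7*I) (W(G) = √(G + √(-1)*(8 - 1)) = √(G + I*7) = √(G + 7*I))
v(21)*(-497 + W(x(-1, 3))) = 0*(-497 + √(3 + 7*I)) = 0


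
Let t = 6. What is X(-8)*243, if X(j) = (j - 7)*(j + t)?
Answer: 7290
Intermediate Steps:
X(j) = (-7 + j)*(6 + j) (X(j) = (j - 7)*(j + 6) = (-7 + j)*(6 + j))
X(-8)*243 = (-42 + (-8)**2 - 1*(-8))*243 = (-42 + 64 + 8)*243 = 30*243 = 7290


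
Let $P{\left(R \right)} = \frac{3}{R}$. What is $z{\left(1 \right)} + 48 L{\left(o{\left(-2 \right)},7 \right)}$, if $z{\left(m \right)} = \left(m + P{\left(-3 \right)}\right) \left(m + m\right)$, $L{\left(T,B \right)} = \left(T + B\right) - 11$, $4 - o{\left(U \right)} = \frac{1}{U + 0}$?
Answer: $24$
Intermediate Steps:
$o{\left(U \right)} = 4 - \frac{1}{U}$ ($o{\left(U \right)} = 4 - \frac{1}{U + 0} = 4 - \frac{1}{U}$)
$L{\left(T,B \right)} = -11 + B + T$ ($L{\left(T,B \right)} = \left(B + T\right) - 11 = -11 + B + T$)
$z{\left(m \right)} = 2 m \left(-1 + m\right)$ ($z{\left(m \right)} = \left(m + \frac{3}{-3}\right) \left(m + m\right) = \left(m + 3 \left(- \frac{1}{3}\right)\right) 2 m = \left(m - 1\right) 2 m = \left(-1 + m\right) 2 m = 2 m \left(-1 + m\right)$)
$z{\left(1 \right)} + 48 L{\left(o{\left(-2 \right)},7 \right)} = 2 \cdot 1 \left(-1 + 1\right) + 48 \left(-11 + 7 + \left(4 - \frac{1}{-2}\right)\right) = 2 \cdot 1 \cdot 0 + 48 \left(-11 + 7 + \left(4 - - \frac{1}{2}\right)\right) = 0 + 48 \left(-11 + 7 + \left(4 + \frac{1}{2}\right)\right) = 0 + 48 \left(-11 + 7 + \frac{9}{2}\right) = 0 + 48 \cdot \frac{1}{2} = 0 + 24 = 24$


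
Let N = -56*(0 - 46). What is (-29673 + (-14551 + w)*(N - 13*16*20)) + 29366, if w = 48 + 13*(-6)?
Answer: 23095997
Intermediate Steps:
w = -30 (w = 48 - 78 = -30)
N = 2576 (N = -56*(-46) = 2576)
(-29673 + (-14551 + w)*(N - 13*16*20)) + 29366 = (-29673 + (-14551 - 30)*(2576 - 13*16*20)) + 29366 = (-29673 - 14581*(2576 - 208*20)) + 29366 = (-29673 - 14581*(2576 - 4160)) + 29366 = (-29673 - 14581*(-1584)) + 29366 = (-29673 + 23096304) + 29366 = 23066631 + 29366 = 23095997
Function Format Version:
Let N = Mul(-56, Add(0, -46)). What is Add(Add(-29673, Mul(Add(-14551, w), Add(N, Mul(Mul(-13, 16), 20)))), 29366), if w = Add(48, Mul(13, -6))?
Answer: 23095997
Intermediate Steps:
w = -30 (w = Add(48, -78) = -30)
N = 2576 (N = Mul(-56, -46) = 2576)
Add(Add(-29673, Mul(Add(-14551, w), Add(N, Mul(Mul(-13, 16), 20)))), 29366) = Add(Add(-29673, Mul(Add(-14551, -30), Add(2576, Mul(Mul(-13, 16), 20)))), 29366) = Add(Add(-29673, Mul(-14581, Add(2576, Mul(-208, 20)))), 29366) = Add(Add(-29673, Mul(-14581, Add(2576, -4160))), 29366) = Add(Add(-29673, Mul(-14581, -1584)), 29366) = Add(Add(-29673, 23096304), 29366) = Add(23066631, 29366) = 23095997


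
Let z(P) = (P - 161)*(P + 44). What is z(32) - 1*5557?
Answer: -15361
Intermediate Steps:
z(P) = (-161 + P)*(44 + P)
z(32) - 1*5557 = (-7084 + 32² - 117*32) - 1*5557 = (-7084 + 1024 - 3744) - 5557 = -9804 - 5557 = -15361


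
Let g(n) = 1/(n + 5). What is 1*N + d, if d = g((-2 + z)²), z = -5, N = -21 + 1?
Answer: -1079/54 ≈ -19.981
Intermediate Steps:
N = -20
g(n) = 1/(5 + n)
d = 1/54 (d = 1/(5 + (-2 - 5)²) = 1/(5 + (-7)²) = 1/(5 + 49) = 1/54 ≈ 0.018519)
1*N + d = 1*(-20) + 1/54 = -20 + 1/54 = -1079/54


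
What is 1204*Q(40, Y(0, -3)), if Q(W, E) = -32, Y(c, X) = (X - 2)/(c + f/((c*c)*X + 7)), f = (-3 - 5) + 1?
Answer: -38528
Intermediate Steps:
f = -7 (f = -8 + 1 = -7)
Y(c, X) = (-2 + X)/(c - 7/(7 + X*c²)) (Y(c, X) = (X - 2)/(c - 7/((c*c)*X + 7)) = (-2 + X)/(c - 7/(c²*X + 7)) = (-2 + X)/(c - 7/(X*c² + 7)) = (-2 + X)/(c - 7/(7 + X*c²)))
1204*Q(40, Y(0, -3)) = 1204*(-32) = -38528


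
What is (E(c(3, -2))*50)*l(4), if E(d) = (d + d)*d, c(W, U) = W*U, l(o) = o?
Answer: 14400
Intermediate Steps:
c(W, U) = U*W
E(d) = 2*d² (E(d) = (2*d)*d = 2*d²)
(E(c(3, -2))*50)*l(4) = ((2*(-2*3)²)*50)*4 = ((2*(-6)²)*50)*4 = ((2*36)*50)*4 = (72*50)*4 = 3600*4 = 14400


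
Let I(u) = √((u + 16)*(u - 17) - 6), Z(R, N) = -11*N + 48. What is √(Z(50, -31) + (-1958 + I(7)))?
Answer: √(-1569 + 2*I*√59) ≈ 0.1939 + 39.611*I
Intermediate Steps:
Z(R, N) = 48 - 11*N
I(u) = √(-6 + (-17 + u)*(16 + u)) (I(u) = √((16 + u)*(-17 + u) - 6) = √((-17 + u)*(16 + u) - 6) = √(-6 + (-17 + u)*(16 + u)))
√(Z(50, -31) + (-1958 + I(7))) = √((48 - 11*(-31)) + (-1958 + √(-278 + 7² - 1*7))) = √((48 + 341) + (-1958 + √(-278 + 49 - 7))) = √(389 + (-1958 + √(-236))) = √(389 + (-1958 + 2*I*√59)) = √(-1569 + 2*I*√59)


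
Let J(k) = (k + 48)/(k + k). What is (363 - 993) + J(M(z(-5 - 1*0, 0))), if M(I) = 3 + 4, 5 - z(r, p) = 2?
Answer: -8765/14 ≈ -626.07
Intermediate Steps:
z(r, p) = 3 (z(r, p) = 5 - 1*2 = 5 - 2 = 3)
M(I) = 7
J(k) = (48 + k)/(2*k) (J(k) = (48 + k)/((2*k)) = (48 + k)*(1/(2*k)) = (48 + k)/(2*k))
(363 - 993) + J(M(z(-5 - 1*0, 0))) = (363 - 993) + (1/2)*(48 + 7)/7 = -630 + (1/2)*(1/7)*55 = -630 + 55/14 = -8765/14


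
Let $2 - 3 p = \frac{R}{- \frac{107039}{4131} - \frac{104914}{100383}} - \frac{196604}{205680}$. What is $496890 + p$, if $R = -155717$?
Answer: $\frac{284500175152860684047}{574787963402820} \approx 4.9497 \cdot 10^{5}$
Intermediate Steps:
$p = - \frac{1106215982366545753}{574787963402820}$ ($p = \frac{2}{3} - \frac{- \frac{155717}{- \frac{107039}{4131} - \frac{104914}{100383}} - \frac{196604}{205680}}{3} = \frac{2}{3} - \frac{- \frac{155717}{\left(-107039\right) \frac{1}{4131} - \frac{104914}{100383}} - \frac{49151}{51420}}{3} = \frac{2}{3} - \frac{- \frac{155717}{- \frac{107039}{4131} - \frac{104914}{100383}} - \frac{49151}{51420}}{3} = \frac{2}{3} - \frac{- \frac{155717}{- \frac{3726098557}{138227391}} - \frac{49151}{51420}}{3} = \frac{2}{3} - \frac{\left(-155717\right) \left(- \frac{138227391}{3726098557}\right) - \frac{49151}{51420}}{3} = \frac{2}{3} - \frac{\frac{21524354644347}{3726098557} - \frac{49151}{51420}}{3} = \frac{2}{3} - \frac{1106599174342147633}{574787963402820} = - \frac{1106215982366545753}{574787963402820} \approx -1924.6$)
$496890 + p = 496890 - \frac{1106215982366545753}{574787963402820} = \frac{284500175152860684047}{574787963402820}$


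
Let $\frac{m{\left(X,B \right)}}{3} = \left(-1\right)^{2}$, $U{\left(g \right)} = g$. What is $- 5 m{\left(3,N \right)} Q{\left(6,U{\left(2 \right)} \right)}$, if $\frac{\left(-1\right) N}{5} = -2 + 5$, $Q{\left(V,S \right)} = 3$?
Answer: $-45$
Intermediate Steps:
$N = -15$ ($N = - 5 \left(-2 + 5\right) = \left(-5\right) 3 = -15$)
$m{\left(X,B \right)} = 3$ ($m{\left(X,B \right)} = 3 \left(-1\right)^{2} = 3 \cdot 1 = 3$)
$- 5 m{\left(3,N \right)} Q{\left(6,U{\left(2 \right)} \right)} = \left(-5\right) 3 \cdot 3 = \left(-15\right) 3 = -45$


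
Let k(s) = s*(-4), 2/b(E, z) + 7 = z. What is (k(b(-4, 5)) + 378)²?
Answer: 145924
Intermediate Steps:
b(E, z) = 2/(-7 + z)
k(s) = -4*s
(k(b(-4, 5)) + 378)² = (-8/(-7 + 5) + 378)² = (-8/(-2) + 378)² = (-8*(-1)/2 + 378)² = (-4*(-1) + 378)² = (4 + 378)² = 382² = 145924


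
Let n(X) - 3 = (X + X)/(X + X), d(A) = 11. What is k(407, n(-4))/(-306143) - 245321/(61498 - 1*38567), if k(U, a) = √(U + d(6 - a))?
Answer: -245321/22931 - √418/306143 ≈ -10.698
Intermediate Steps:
n(X) = 4 (n(X) = 3 + (X + X)/(X + X) = 3 + (2*X)/((2*X)) = 3 + (2*X)*(1/(2*X)) = 3 + 1 = 4)
k(U, a) = √(11 + U) (k(U, a) = √(U + 11) = √(11 + U))
k(407, n(-4))/(-306143) - 245321/(61498 - 1*38567) = √(11 + 407)/(-306143) - 245321/(61498 - 1*38567) = √418*(-1/306143) - 245321/(61498 - 38567) = -√418/306143 - 245321/22931 = -245321/22931 - √418/306143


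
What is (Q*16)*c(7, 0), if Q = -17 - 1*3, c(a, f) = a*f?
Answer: 0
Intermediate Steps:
Q = -20 (Q = -17 - 3 = -20)
(Q*16)*c(7, 0) = (-20*16)*(7*0) = -320*0 = 0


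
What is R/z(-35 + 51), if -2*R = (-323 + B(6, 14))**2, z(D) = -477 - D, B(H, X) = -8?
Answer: 109561/986 ≈ 111.12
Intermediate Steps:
R = -109561/2 (R = -(-323 - 8)**2/2 = -1/2*(-331)**2 = -1/2*109561 = -109561/2 ≈ -54781.)
R/z(-35 + 51) = -109561/(2*(-477 - (-35 + 51))) = -109561/(2*(-477 - 1*16)) = -109561/(2*(-477 - 16)) = -109561/2/(-493) = -109561/2*(-1/493) = 109561/986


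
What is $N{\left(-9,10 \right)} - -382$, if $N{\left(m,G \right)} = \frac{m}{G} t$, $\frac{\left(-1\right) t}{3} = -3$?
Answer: $\frac{3739}{10} \approx 373.9$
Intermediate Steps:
$t = 9$ ($t = \left(-3\right) \left(-3\right) = 9$)
$N{\left(m,G \right)} = \frac{9 m}{G}$ ($N{\left(m,G \right)} = \frac{m}{G} 9 = \frac{9 m}{G}$)
$N{\left(-9,10 \right)} - -382 = 9 \left(-9\right) \frac{1}{10} - -382 = 9 \left(-9\right) \frac{1}{10} + 382 = - \frac{81}{10} + 382 = \frac{3739}{10}$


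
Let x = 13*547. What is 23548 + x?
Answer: 30659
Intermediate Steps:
x = 7111
23548 + x = 23548 + 7111 = 30659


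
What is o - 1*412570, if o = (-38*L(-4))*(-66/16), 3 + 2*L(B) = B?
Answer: -3304949/8 ≈ -4.1312e+5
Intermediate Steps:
L(B) = -3/2 + B/2
o = -4389/8 (o = (-38*(-3/2 + (½)*(-4)))*(-66/16) = (-38*(-3/2 - 2))*(-66*1/16) = -38*(-7/2)*(-33/8) = 133*(-33/8) = -4389/8 ≈ -548.63)
o - 1*412570 = -4389/8 - 1*412570 = -4389/8 - 412570 = -3304949/8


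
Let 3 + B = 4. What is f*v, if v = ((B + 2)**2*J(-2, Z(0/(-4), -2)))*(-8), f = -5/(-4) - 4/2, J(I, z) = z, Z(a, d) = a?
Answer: 0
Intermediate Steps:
B = 1 (B = -3 + 4 = 1)
f = -3/4 (f = -5*(-1/4) - 4*1/2 = 5/4 - 2 = -3/4 ≈ -0.75000)
v = 0 (v = ((1 + 2)**2*(0/(-4)))*(-8) = (3**2*(0*(-1/4)))*(-8) = (9*0)*(-8) = 0*(-8) = 0)
f*v = -3/4*0 = 0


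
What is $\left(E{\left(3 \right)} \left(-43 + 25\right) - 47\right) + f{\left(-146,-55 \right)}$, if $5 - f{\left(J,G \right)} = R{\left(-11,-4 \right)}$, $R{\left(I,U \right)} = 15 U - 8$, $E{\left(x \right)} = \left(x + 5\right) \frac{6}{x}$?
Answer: $-262$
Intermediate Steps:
$E{\left(x \right)} = \frac{6 \left(5 + x\right)}{x}$ ($E{\left(x \right)} = \left(5 + x\right) \frac{6}{x} = \frac{6 \left(5 + x\right)}{x}$)
$R{\left(I,U \right)} = -8 + 15 U$
$f{\left(J,G \right)} = 73$ ($f{\left(J,G \right)} = 5 - \left(-8 + 15 \left(-4\right)\right) = 5 - \left(-8 - 60\right) = 5 - -68 = 5 + 68 = 73$)
$\left(E{\left(3 \right)} \left(-43 + 25\right) - 47\right) + f{\left(-146,-55 \right)} = \left(\left(6 + \frac{30}{3}\right) \left(-43 + 25\right) - 47\right) + 73 = \left(\left(6 + 30 \cdot \frac{1}{3}\right) \left(-18\right) - 47\right) + 73 = \left(\left(6 + 10\right) \left(-18\right) - 47\right) + 73 = \left(16 \left(-18\right) - 47\right) + 73 = \left(-288 - 47\right) + 73 = -335 + 73 = -262$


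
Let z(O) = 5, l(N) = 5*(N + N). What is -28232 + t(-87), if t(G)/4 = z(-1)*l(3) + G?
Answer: -27980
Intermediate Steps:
l(N) = 10*N (l(N) = 5*(2*N) = 10*N)
t(G) = 600 + 4*G (t(G) = 4*(5*(10*3) + G) = 4*(5*30 + G) = 4*(150 + G) = 600 + 4*G)
-28232 + t(-87) = -28232 + (600 + 4*(-87)) = -28232 + (600 - 348) = -28232 + 252 = -27980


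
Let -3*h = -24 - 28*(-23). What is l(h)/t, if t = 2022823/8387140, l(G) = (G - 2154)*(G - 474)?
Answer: 121290155430160/18205407 ≈ 6.6623e+6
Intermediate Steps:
h = -620/3 (h = -(-24 - 28*(-23))/3 = -(-24 + 644)/3 = -1/3*620 = -620/3 ≈ -206.67)
l(G) = (-2154 + G)*(-474 + G)
t = 2022823/8387140 (t = 2022823*(1/8387140) = 2022823/8387140 ≈ 0.24118)
l(h)/t = (1020996 + (-620/3)**2 - 2628*(-620/3))/(2022823/8387140) = (1020996 + 384400/9 + 543120)*(8387140/2022823) = (14461444/9)*(8387140/2022823) = 121290155430160/18205407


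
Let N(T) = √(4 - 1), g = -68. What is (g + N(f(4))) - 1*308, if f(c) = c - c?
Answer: -376 + √3 ≈ -374.27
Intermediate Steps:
f(c) = 0
N(T) = √3
(g + N(f(4))) - 1*308 = (-68 + √3) - 1*308 = (-68 + √3) - 308 = -376 + √3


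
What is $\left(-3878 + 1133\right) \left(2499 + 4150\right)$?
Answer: $-18251505$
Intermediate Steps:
$\left(-3878 + 1133\right) \left(2499 + 4150\right) = \left(-2745\right) 6649 = -18251505$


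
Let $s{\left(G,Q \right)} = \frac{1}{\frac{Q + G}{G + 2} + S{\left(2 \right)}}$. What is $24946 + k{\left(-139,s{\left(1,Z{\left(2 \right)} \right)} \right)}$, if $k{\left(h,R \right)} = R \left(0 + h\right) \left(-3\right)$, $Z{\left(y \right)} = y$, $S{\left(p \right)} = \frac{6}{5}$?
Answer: $\frac{276491}{11} \approx 25136.0$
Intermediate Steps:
$S{\left(p \right)} = \frac{6}{5}$ ($S{\left(p \right)} = 6 \cdot \frac{1}{5} = \frac{6}{5}$)
$s{\left(G,Q \right)} = \frac{1}{\frac{6}{5} + \frac{G + Q}{2 + G}}$ ($s{\left(G,Q \right)} = \frac{1}{\frac{Q + G}{G + 2} + \frac{6}{5}} = \frac{1}{\frac{G + Q}{2 + G} + \frac{6}{5}} = \frac{1}{\frac{6}{5} + \frac{G + Q}{2 + G}}$)
$k{\left(h,R \right)} = - 3 R h$ ($k{\left(h,R \right)} = R h \left(-3\right) = R \left(- 3 h\right) = - 3 R h$)
$24946 + k{\left(-139,s{\left(1,Z{\left(2 \right)} \right)} \right)} = 24946 - 3 \frac{5 \left(2 + 1\right)}{12 + 5 \cdot 2 + 11 \cdot 1} \left(-139\right) = 24946 - 3 \cdot 5 \frac{1}{12 + 10 + 11} \cdot 3 \left(-139\right) = 24946 - 3 \cdot 5 \cdot \frac{1}{33} \cdot 3 \left(-139\right) = 24946 - \frac{15}{11} \left(-139\right) = 24946 + \frac{2085}{11} = \frac{276491}{11}$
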